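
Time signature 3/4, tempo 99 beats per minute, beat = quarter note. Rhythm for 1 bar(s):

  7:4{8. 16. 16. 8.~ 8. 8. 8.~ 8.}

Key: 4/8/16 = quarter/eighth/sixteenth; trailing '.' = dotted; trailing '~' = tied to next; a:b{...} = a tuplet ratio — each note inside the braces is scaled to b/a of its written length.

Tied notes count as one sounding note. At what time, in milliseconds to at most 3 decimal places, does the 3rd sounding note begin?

note 3 onset = 9/14b = 389.61ms

1. 0.0ms @ 0 + 259.74ms (3/7)
2. 259.74ms @ 3/7 + 129.87ms (3/14)
3. 389.61ms @ 9/14 + 129.87ms (3/14)
4. 519.481ms @ 6/7 + 519.481ms (6/7)
5. 1038.961ms @ 12/7 + 259.74ms (3/7)
6. 1298.701ms @ 15/7 + 519.481ms (6/7)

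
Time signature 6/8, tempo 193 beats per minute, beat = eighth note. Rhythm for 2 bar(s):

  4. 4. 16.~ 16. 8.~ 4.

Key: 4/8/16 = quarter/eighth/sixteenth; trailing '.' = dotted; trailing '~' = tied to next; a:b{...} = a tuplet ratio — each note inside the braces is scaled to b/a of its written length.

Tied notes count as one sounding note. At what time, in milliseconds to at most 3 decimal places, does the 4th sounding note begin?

note 4 onset = 15/2b = 2331.606ms

1. 0.0ms @ 0 + 932.642ms (3)
2. 932.642ms @ 3 + 932.642ms (3)
3. 1865.285ms @ 6 + 466.321ms (3/2)
4. 2331.606ms @ 15/2 + 1398.964ms (9/2)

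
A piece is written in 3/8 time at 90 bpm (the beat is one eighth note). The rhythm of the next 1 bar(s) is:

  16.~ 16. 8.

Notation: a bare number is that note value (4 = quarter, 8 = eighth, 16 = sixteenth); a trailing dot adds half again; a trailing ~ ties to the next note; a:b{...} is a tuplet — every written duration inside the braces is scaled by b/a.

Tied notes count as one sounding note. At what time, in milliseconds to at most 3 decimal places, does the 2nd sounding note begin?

note 2 onset = 3/2b = 1000.0ms

1. 0.0ms @ 0 + 1000.0ms (3/2)
2. 1000.0ms @ 3/2 + 1000.0ms (3/2)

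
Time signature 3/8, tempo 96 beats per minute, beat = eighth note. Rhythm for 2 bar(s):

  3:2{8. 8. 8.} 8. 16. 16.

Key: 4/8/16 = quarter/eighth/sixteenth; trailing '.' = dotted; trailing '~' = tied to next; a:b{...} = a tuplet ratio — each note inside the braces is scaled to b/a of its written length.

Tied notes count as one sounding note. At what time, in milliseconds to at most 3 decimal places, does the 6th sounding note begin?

1. 0.0ms @ 0 + 625.0ms (1)
2. 625.0ms @ 1 + 625.0ms (1)
3. 1250.0ms @ 2 + 625.0ms (1)
4. 1875.0ms @ 3 + 937.5ms (3/2)
5. 2812.5ms @ 9/2 + 468.75ms (3/4)
6. 3281.25ms @ 21/4 + 468.75ms (3/4)

note 6 onset = 21/4b = 3281.25ms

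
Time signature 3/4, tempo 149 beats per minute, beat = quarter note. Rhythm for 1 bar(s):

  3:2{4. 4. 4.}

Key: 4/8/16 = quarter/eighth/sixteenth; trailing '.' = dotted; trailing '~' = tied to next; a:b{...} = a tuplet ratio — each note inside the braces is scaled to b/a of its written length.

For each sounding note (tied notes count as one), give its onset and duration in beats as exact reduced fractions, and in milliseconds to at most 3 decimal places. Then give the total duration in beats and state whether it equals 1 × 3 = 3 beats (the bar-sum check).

1) 0.0ms=0b +402.685ms=1b
2) 402.685ms=1b +402.685ms=1b
3) 805.369ms=2b +402.685ms=1b
Σ=3b of 3 (149bpm 3/4) — PASS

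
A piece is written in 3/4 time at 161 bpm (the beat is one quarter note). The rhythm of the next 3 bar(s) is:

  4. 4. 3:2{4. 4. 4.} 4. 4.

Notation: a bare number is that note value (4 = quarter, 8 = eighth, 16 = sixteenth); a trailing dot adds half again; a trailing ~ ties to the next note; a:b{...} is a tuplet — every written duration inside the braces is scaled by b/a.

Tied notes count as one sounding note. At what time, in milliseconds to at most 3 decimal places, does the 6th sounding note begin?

1. 0.0ms @ 0 + 559.006ms (3/2)
2. 559.006ms @ 3/2 + 559.006ms (3/2)
3. 1118.012ms @ 3 + 372.671ms (1)
4. 1490.683ms @ 4 + 372.671ms (1)
5. 1863.354ms @ 5 + 372.671ms (1)
6. 2236.025ms @ 6 + 559.006ms (3/2)
7. 2795.031ms @ 15/2 + 559.006ms (3/2)

note 6 onset = 6b = 2236.025ms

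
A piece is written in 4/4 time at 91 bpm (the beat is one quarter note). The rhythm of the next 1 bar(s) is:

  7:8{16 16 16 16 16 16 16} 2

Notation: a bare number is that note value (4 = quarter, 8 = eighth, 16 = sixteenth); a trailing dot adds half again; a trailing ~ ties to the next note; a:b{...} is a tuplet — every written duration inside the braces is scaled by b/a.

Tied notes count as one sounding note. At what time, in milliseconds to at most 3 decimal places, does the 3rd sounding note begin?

1. 0.0ms @ 0 + 188.383ms (2/7)
2. 188.383ms @ 2/7 + 188.383ms (2/7)
3. 376.766ms @ 4/7 + 188.383ms (2/7)
4. 565.149ms @ 6/7 + 188.383ms (2/7)
5. 753.532ms @ 8/7 + 188.383ms (2/7)
6. 941.915ms @ 10/7 + 188.383ms (2/7)
7. 1130.298ms @ 12/7 + 188.383ms (2/7)
8. 1318.681ms @ 2 + 1318.681ms (2)

note 3 onset = 4/7b = 376.766ms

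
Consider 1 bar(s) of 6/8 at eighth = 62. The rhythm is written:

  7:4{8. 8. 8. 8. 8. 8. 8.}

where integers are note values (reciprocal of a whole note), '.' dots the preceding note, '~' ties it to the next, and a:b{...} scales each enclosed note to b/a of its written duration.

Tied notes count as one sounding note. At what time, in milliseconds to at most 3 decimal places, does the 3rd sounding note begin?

1. 0.0ms @ 0 + 829.493ms (6/7)
2. 829.493ms @ 6/7 + 829.493ms (6/7)
3. 1658.986ms @ 12/7 + 829.493ms (6/7)
4. 2488.479ms @ 18/7 + 829.493ms (6/7)
5. 3317.972ms @ 24/7 + 829.493ms (6/7)
6. 4147.465ms @ 30/7 + 829.493ms (6/7)
7. 4976.959ms @ 36/7 + 829.493ms (6/7)

note 3 onset = 12/7b = 1658.986ms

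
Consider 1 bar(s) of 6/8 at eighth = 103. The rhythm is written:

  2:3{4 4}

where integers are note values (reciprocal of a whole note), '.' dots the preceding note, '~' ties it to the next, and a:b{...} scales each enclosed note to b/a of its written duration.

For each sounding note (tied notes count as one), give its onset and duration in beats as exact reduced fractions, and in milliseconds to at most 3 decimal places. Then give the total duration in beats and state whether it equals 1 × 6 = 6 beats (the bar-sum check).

1) 0.0ms=0b +1747.573ms=3b
2) 1747.573ms=3b +1747.573ms=3b
Σ=6b of 6 (103bpm 6/8) — PASS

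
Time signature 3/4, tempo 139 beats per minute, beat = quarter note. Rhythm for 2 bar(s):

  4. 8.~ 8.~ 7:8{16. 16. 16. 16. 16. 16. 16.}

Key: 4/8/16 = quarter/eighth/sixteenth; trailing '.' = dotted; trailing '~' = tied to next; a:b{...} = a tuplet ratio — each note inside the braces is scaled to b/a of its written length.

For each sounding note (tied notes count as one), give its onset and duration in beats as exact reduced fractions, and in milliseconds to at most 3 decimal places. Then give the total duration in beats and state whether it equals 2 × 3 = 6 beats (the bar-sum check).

1) 0.0ms=0b +647.482ms=3/2b
2) 647.482ms=3/2b +832.477ms=27/14b
3) 1479.959ms=24/7b +184.995ms=3/7b
4) 1664.954ms=27/7b +184.995ms=3/7b
5) 1849.949ms=30/7b +184.995ms=3/7b
6) 2034.943ms=33/7b +184.995ms=3/7b
7) 2219.938ms=36/7b +184.995ms=3/7b
8) 2404.933ms=39/7b +184.995ms=3/7b
Σ=6b of 6 (139bpm 3/4) — PASS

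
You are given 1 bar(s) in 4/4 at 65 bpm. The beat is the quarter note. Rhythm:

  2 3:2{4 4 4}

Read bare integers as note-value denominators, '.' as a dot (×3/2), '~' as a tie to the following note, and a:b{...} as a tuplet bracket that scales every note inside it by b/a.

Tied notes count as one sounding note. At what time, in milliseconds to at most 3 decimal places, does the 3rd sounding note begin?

note 3 onset = 8/3b = 2461.538ms

1. 0.0ms @ 0 + 1846.154ms (2)
2. 1846.154ms @ 2 + 615.385ms (2/3)
3. 2461.538ms @ 8/3 + 615.385ms (2/3)
4. 3076.923ms @ 10/3 + 615.385ms (2/3)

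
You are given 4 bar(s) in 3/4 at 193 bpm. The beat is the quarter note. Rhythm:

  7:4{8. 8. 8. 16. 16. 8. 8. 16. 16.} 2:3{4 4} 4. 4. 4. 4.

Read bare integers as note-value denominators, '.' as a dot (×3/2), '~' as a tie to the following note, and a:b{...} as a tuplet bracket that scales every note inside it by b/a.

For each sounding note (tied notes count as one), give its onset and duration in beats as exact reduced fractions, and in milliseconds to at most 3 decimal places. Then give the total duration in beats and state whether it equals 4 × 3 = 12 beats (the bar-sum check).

1) 0.0ms=0b +133.235ms=3/7b
2) 133.235ms=3/7b +133.235ms=3/7b
3) 266.469ms=6/7b +133.235ms=3/7b
4) 399.704ms=9/7b +66.617ms=3/14b
5) 466.321ms=3/2b +66.617ms=3/14b
6) 532.939ms=12/7b +133.235ms=3/7b
7) 666.173ms=15/7b +133.235ms=3/7b
8) 799.408ms=18/7b +66.617ms=3/14b
9) 866.025ms=39/14b +66.617ms=3/14b
10) 932.642ms=3b +466.321ms=3/2b
11) 1398.964ms=9/2b +466.321ms=3/2b
12) 1865.285ms=6b +466.321ms=3/2b
13) 2331.606ms=15/2b +466.321ms=3/2b
14) 2797.927ms=9b +466.321ms=3/2b
15) 3264.249ms=21/2b +466.321ms=3/2b
Σ=12b of 12 (193bpm 3/4) — PASS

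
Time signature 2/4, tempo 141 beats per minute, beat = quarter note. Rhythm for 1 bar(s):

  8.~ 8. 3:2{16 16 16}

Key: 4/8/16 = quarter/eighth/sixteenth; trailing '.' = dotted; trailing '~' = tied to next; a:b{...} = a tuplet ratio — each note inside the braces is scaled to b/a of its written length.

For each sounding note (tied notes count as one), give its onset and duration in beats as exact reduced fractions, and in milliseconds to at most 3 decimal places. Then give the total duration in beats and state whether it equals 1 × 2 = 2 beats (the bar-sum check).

1) 0.0ms=0b +638.298ms=3/2b
2) 638.298ms=3/2b +70.922ms=1/6b
3) 709.22ms=5/3b +70.922ms=1/6b
4) 780.142ms=11/6b +70.922ms=1/6b
Σ=2b of 2 (141bpm 2/4) — PASS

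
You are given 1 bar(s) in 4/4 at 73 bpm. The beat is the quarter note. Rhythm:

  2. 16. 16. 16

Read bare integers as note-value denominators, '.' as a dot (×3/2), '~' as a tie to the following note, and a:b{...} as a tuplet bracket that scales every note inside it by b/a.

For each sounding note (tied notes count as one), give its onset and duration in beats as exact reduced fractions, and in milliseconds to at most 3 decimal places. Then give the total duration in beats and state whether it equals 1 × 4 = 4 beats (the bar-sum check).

1) 0.0ms=0b +2465.753ms=3b
2) 2465.753ms=3b +308.219ms=3/8b
3) 2773.973ms=27/8b +308.219ms=3/8b
4) 3082.192ms=15/4b +205.479ms=1/4b
Σ=4b of 4 (73bpm 4/4) — PASS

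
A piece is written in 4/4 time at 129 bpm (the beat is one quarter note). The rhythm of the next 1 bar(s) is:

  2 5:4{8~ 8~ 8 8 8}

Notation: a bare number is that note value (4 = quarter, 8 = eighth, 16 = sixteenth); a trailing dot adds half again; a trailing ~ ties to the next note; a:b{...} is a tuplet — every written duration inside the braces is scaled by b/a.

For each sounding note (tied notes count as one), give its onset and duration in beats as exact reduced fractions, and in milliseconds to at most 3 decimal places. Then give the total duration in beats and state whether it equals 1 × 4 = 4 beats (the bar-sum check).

1) 0.0ms=0b +930.233ms=2b
2) 930.233ms=2b +558.14ms=6/5b
3) 1488.372ms=16/5b +186.047ms=2/5b
4) 1674.419ms=18/5b +186.047ms=2/5b
Σ=4b of 4 (129bpm 4/4) — PASS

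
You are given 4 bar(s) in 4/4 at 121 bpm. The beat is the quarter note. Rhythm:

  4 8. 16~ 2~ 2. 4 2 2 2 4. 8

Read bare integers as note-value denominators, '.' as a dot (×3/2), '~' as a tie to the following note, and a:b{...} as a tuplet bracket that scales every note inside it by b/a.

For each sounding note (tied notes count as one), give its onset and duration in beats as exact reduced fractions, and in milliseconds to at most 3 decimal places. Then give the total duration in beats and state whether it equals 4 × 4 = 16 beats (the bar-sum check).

1) 0.0ms=0b +495.868ms=1b
2) 495.868ms=1b +371.901ms=3/4b
3) 867.769ms=7/4b +2603.306ms=21/4b
4) 3471.074ms=7b +495.868ms=1b
5) 3966.942ms=8b +991.736ms=2b
6) 4958.678ms=10b +991.736ms=2b
7) 5950.413ms=12b +991.736ms=2b
8) 6942.149ms=14b +743.802ms=3/2b
9) 7685.95ms=31/2b +247.934ms=1/2b
Σ=16b of 16 (121bpm 4/4) — PASS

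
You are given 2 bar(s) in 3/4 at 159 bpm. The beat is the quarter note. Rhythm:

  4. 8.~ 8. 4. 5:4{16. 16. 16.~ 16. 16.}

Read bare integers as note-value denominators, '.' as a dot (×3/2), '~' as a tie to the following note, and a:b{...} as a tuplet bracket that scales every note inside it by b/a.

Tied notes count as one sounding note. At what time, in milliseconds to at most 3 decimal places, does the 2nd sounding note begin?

note 2 onset = 3/2b = 566.038ms

1. 0.0ms @ 0 + 566.038ms (3/2)
2. 566.038ms @ 3/2 + 566.038ms (3/2)
3. 1132.075ms @ 3 + 566.038ms (3/2)
4. 1698.113ms @ 9/2 + 113.208ms (3/10)
5. 1811.321ms @ 24/5 + 113.208ms (3/10)
6. 1924.528ms @ 51/10 + 226.415ms (3/5)
7. 2150.943ms @ 57/10 + 113.208ms (3/10)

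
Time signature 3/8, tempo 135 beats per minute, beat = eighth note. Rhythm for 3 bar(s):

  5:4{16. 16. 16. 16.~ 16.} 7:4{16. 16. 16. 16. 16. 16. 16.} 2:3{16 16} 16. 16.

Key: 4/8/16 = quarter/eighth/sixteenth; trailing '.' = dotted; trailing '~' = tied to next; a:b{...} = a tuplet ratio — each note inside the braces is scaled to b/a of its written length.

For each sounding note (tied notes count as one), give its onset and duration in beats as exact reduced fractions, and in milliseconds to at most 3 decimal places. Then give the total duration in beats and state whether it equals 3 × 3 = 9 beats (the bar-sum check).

1) 0.0ms=0b +266.667ms=3/5b
2) 266.667ms=3/5b +266.667ms=3/5b
3) 533.333ms=6/5b +266.667ms=3/5b
4) 800.0ms=9/5b +533.333ms=6/5b
5) 1333.333ms=3b +190.476ms=3/7b
6) 1523.81ms=24/7b +190.476ms=3/7b
7) 1714.286ms=27/7b +190.476ms=3/7b
8) 1904.762ms=30/7b +190.476ms=3/7b
9) 2095.238ms=33/7b +190.476ms=3/7b
10) 2285.714ms=36/7b +190.476ms=3/7b
11) 2476.19ms=39/7b +190.476ms=3/7b
12) 2666.667ms=6b +333.333ms=3/4b
13) 3000.0ms=27/4b +333.333ms=3/4b
14) 3333.333ms=15/2b +333.333ms=3/4b
15) 3666.667ms=33/4b +333.333ms=3/4b
Σ=9b of 9 (135bpm 3/8) — PASS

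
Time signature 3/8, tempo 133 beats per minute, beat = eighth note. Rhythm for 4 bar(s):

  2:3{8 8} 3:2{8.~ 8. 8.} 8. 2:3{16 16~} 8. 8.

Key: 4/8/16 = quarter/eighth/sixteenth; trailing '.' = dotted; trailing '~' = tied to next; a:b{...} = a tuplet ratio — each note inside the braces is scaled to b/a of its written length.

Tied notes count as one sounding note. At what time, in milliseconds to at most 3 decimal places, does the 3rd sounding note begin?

1. 0.0ms @ 0 + 676.692ms (3/2)
2. 676.692ms @ 3/2 + 676.692ms (3/2)
3. 1353.383ms @ 3 + 902.256ms (2)
4. 2255.639ms @ 5 + 451.128ms (1)
5. 2706.767ms @ 6 + 676.692ms (3/2)
6. 3383.459ms @ 15/2 + 338.346ms (3/4)
7. 3721.805ms @ 33/4 + 1015.038ms (9/4)
8. 4736.842ms @ 21/2 + 676.692ms (3/2)

note 3 onset = 3b = 1353.383ms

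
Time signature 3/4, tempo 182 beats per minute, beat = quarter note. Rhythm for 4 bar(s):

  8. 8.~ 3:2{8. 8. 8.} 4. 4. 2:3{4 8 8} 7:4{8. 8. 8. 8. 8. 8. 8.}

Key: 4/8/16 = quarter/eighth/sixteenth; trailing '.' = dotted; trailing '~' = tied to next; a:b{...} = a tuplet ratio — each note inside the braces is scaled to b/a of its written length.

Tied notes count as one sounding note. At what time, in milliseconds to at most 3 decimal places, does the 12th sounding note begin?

note 12 onset = 69/7b = 3249.608ms

1. 0.0ms @ 0 + 247.253ms (3/4)
2. 247.253ms @ 3/4 + 412.088ms (5/4)
3. 659.341ms @ 2 + 164.835ms (1/2)
4. 824.176ms @ 5/2 + 164.835ms (1/2)
5. 989.011ms @ 3 + 494.505ms (3/2)
6. 1483.516ms @ 9/2 + 494.505ms (3/2)
7. 1978.022ms @ 6 + 494.505ms (3/2)
8. 2472.527ms @ 15/2 + 247.253ms (3/4)
9. 2719.78ms @ 33/4 + 247.253ms (3/4)
10. 2967.033ms @ 9 + 141.287ms (3/7)
11. 3108.32ms @ 66/7 + 141.287ms (3/7)
12. 3249.608ms @ 69/7 + 141.287ms (3/7)
13. 3390.895ms @ 72/7 + 141.287ms (3/7)
14. 3532.182ms @ 75/7 + 141.287ms (3/7)
15. 3673.469ms @ 78/7 + 141.287ms (3/7)
16. 3814.757ms @ 81/7 + 141.287ms (3/7)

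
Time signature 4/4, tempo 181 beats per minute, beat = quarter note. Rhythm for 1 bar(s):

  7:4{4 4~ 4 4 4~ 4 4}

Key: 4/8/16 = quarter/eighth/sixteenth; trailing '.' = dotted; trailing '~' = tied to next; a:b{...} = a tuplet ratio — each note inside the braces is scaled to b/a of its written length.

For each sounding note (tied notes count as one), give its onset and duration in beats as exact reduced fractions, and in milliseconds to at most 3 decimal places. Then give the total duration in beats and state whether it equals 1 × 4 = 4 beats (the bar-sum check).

1) 0.0ms=0b +189.424ms=4/7b
2) 189.424ms=4/7b +378.848ms=8/7b
3) 568.272ms=12/7b +189.424ms=4/7b
4) 757.695ms=16/7b +378.848ms=8/7b
5) 1136.543ms=24/7b +189.424ms=4/7b
Σ=4b of 4 (181bpm 4/4) — PASS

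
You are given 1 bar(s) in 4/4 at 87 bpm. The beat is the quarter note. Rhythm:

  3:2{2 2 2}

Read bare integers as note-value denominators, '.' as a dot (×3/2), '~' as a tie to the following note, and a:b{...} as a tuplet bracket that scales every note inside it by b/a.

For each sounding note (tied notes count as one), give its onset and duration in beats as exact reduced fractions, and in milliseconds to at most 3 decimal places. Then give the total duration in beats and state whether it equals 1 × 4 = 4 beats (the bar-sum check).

1) 0.0ms=0b +919.54ms=4/3b
2) 919.54ms=4/3b +919.54ms=4/3b
3) 1839.08ms=8/3b +919.54ms=4/3b
Σ=4b of 4 (87bpm 4/4) — PASS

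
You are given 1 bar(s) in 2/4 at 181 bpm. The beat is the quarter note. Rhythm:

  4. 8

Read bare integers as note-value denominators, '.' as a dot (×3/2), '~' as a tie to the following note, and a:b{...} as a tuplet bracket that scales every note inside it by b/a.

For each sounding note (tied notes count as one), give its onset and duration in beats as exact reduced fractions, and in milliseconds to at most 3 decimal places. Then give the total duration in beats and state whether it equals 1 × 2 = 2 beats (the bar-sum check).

1) 0.0ms=0b +497.238ms=3/2b
2) 497.238ms=3/2b +165.746ms=1/2b
Σ=2b of 2 (181bpm 2/4) — PASS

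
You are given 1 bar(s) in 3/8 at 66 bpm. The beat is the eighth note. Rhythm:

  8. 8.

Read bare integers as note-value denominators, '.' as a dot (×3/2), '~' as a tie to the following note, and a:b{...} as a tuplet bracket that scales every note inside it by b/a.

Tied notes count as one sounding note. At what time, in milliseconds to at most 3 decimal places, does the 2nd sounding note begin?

note 2 onset = 3/2b = 1363.636ms

1. 0.0ms @ 0 + 1363.636ms (3/2)
2. 1363.636ms @ 3/2 + 1363.636ms (3/2)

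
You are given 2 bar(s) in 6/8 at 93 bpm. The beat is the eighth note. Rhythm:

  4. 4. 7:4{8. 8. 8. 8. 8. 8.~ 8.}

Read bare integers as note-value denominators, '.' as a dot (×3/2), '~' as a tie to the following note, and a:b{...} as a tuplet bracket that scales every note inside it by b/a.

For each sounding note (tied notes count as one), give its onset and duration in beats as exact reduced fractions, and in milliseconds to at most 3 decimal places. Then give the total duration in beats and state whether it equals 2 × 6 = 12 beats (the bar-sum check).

1) 0.0ms=0b +1935.484ms=3b
2) 1935.484ms=3b +1935.484ms=3b
3) 3870.968ms=6b +552.995ms=6/7b
4) 4423.963ms=48/7b +552.995ms=6/7b
5) 4976.959ms=54/7b +552.995ms=6/7b
6) 5529.954ms=60/7b +552.995ms=6/7b
7) 6082.949ms=66/7b +552.995ms=6/7b
8) 6635.945ms=72/7b +1105.991ms=12/7b
Σ=12b of 12 (93bpm 6/8) — PASS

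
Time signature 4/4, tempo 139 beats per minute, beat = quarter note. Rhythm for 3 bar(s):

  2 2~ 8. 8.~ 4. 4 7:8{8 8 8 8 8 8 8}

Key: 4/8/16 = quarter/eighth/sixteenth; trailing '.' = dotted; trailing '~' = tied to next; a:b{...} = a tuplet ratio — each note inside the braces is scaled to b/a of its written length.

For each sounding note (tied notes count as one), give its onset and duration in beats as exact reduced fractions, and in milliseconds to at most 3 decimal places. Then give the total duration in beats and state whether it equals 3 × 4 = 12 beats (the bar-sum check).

1) 0.0ms=0b +863.309ms=2b
2) 863.309ms=2b +1187.05ms=11/4b
3) 2050.36ms=19/4b +971.223ms=9/4b
4) 3021.583ms=7b +431.655ms=1b
5) 3453.237ms=8b +246.66ms=4/7b
6) 3699.897ms=60/7b +246.66ms=4/7b
7) 3946.557ms=64/7b +246.66ms=4/7b
8) 4193.217ms=68/7b +246.66ms=4/7b
9) 4439.877ms=72/7b +246.66ms=4/7b
10) 4686.536ms=76/7b +246.66ms=4/7b
11) 4933.196ms=80/7b +246.66ms=4/7b
Σ=12b of 12 (139bpm 4/4) — PASS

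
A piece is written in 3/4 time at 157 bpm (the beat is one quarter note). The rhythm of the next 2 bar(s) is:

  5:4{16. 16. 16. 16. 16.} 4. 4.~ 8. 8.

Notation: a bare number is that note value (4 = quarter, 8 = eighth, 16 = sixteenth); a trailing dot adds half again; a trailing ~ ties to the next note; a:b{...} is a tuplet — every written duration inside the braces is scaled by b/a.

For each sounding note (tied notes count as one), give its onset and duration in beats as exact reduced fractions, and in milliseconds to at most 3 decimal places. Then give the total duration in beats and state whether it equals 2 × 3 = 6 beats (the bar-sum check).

1) 0.0ms=0b +114.65ms=3/10b
2) 114.65ms=3/10b +114.65ms=3/10b
3) 229.299ms=3/5b +114.65ms=3/10b
4) 343.949ms=9/10b +114.65ms=3/10b
5) 458.599ms=6/5b +114.65ms=3/10b
6) 573.248ms=3/2b +573.248ms=3/2b
7) 1146.497ms=3b +859.873ms=9/4b
8) 2006.369ms=21/4b +286.624ms=3/4b
Σ=6b of 6 (157bpm 3/4) — PASS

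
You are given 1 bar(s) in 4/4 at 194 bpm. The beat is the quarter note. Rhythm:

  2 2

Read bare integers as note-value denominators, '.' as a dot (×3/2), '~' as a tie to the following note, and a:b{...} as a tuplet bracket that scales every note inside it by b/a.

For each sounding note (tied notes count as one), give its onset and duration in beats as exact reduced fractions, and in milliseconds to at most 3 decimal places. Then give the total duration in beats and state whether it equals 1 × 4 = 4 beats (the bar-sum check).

1) 0.0ms=0b +618.557ms=2b
2) 618.557ms=2b +618.557ms=2b
Σ=4b of 4 (194bpm 4/4) — PASS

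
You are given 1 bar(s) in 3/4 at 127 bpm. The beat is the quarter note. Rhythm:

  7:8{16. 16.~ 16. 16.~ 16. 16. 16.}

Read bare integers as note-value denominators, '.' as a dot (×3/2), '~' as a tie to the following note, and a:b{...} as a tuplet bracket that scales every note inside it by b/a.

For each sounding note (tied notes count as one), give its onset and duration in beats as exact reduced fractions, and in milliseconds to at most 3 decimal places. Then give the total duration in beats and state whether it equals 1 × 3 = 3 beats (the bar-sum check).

1) 0.0ms=0b +202.475ms=3/7b
2) 202.475ms=3/7b +404.949ms=6/7b
3) 607.424ms=9/7b +404.949ms=6/7b
4) 1012.373ms=15/7b +202.475ms=3/7b
5) 1214.848ms=18/7b +202.475ms=3/7b
Σ=3b of 3 (127bpm 3/4) — PASS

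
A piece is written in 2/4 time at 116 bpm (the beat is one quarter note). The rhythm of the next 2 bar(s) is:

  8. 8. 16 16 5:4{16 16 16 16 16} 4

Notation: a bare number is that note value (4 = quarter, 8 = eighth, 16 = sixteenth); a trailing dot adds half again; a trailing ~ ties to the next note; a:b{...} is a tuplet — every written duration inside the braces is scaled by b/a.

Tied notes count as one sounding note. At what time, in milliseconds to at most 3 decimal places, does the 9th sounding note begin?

1. 0.0ms @ 0 + 387.931ms (3/4)
2. 387.931ms @ 3/4 + 387.931ms (3/4)
3. 775.862ms @ 3/2 + 129.31ms (1/4)
4. 905.172ms @ 7/4 + 129.31ms (1/4)
5. 1034.483ms @ 2 + 103.448ms (1/5)
6. 1137.931ms @ 11/5 + 103.448ms (1/5)
7. 1241.379ms @ 12/5 + 103.448ms (1/5)
8. 1344.828ms @ 13/5 + 103.448ms (1/5)
9. 1448.276ms @ 14/5 + 103.448ms (1/5)
10. 1551.724ms @ 3 + 517.241ms (1)

note 9 onset = 14/5b = 1448.276ms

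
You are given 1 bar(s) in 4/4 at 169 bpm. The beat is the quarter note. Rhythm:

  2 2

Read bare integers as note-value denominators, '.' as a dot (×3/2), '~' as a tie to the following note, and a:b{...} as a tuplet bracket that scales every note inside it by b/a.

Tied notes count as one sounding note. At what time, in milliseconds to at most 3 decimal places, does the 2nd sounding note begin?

1. 0.0ms @ 0 + 710.059ms (2)
2. 710.059ms @ 2 + 710.059ms (2)

note 2 onset = 2b = 710.059ms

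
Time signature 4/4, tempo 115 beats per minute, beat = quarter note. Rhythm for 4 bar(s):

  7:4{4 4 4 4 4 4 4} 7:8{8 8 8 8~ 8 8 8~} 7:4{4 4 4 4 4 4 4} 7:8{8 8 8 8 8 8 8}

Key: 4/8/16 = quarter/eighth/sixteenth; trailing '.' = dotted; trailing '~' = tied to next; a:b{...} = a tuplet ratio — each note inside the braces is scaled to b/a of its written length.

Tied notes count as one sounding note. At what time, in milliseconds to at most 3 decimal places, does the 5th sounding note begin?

note 5 onset = 16/7b = 1192.547ms

1. 0.0ms @ 0 + 298.137ms (4/7)
2. 298.137ms @ 4/7 + 298.137ms (4/7)
3. 596.273ms @ 8/7 + 298.137ms (4/7)
4. 894.41ms @ 12/7 + 298.137ms (4/7)
5. 1192.547ms @ 16/7 + 298.137ms (4/7)
6. 1490.683ms @ 20/7 + 298.137ms (4/7)
7. 1788.82ms @ 24/7 + 298.137ms (4/7)
8. 2086.957ms @ 4 + 298.137ms (4/7)
9. 2385.093ms @ 32/7 + 298.137ms (4/7)
10. 2683.23ms @ 36/7 + 298.137ms (4/7)
11. 2981.366ms @ 40/7 + 596.273ms (8/7)
12. 3577.64ms @ 48/7 + 298.137ms (4/7)
13. 3875.776ms @ 52/7 + 596.273ms (8/7)
14. 4472.05ms @ 60/7 + 298.137ms (4/7)
15. 4770.186ms @ 64/7 + 298.137ms (4/7)
16. 5068.323ms @ 68/7 + 298.137ms (4/7)
17. 5366.46ms @ 72/7 + 298.137ms (4/7)
18. 5664.596ms @ 76/7 + 298.137ms (4/7)
19. 5962.733ms @ 80/7 + 298.137ms (4/7)
20. 6260.87ms @ 12 + 298.137ms (4/7)
21. 6559.006ms @ 88/7 + 298.137ms (4/7)
22. 6857.143ms @ 92/7 + 298.137ms (4/7)
23. 7155.28ms @ 96/7 + 298.137ms (4/7)
24. 7453.416ms @ 100/7 + 298.137ms (4/7)
25. 7751.553ms @ 104/7 + 298.137ms (4/7)
26. 8049.689ms @ 108/7 + 298.137ms (4/7)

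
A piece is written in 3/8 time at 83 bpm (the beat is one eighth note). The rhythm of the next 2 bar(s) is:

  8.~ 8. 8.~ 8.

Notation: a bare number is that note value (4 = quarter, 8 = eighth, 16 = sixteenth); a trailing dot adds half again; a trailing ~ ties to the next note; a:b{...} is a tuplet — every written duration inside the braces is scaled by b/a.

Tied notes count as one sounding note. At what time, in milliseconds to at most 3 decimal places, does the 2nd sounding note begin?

note 2 onset = 3b = 2168.675ms

1. 0.0ms @ 0 + 2168.675ms (3)
2. 2168.675ms @ 3 + 2168.675ms (3)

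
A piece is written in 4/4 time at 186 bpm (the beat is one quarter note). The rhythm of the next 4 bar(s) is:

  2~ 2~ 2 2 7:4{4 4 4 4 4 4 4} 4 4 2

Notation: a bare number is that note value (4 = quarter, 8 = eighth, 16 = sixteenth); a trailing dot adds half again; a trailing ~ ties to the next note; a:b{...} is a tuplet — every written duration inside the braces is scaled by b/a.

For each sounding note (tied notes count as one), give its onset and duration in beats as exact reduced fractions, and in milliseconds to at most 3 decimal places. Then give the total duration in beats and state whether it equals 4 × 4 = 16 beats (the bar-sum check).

1) 0.0ms=0b +1935.484ms=6b
2) 1935.484ms=6b +645.161ms=2b
3) 2580.645ms=8b +184.332ms=4/7b
4) 2764.977ms=60/7b +184.332ms=4/7b
5) 2949.309ms=64/7b +184.332ms=4/7b
6) 3133.641ms=68/7b +184.332ms=4/7b
7) 3317.972ms=72/7b +184.332ms=4/7b
8) 3502.304ms=76/7b +184.332ms=4/7b
9) 3686.636ms=80/7b +184.332ms=4/7b
10) 3870.968ms=12b +322.581ms=1b
11) 4193.548ms=13b +322.581ms=1b
12) 4516.129ms=14b +645.161ms=2b
Σ=16b of 16 (186bpm 4/4) — PASS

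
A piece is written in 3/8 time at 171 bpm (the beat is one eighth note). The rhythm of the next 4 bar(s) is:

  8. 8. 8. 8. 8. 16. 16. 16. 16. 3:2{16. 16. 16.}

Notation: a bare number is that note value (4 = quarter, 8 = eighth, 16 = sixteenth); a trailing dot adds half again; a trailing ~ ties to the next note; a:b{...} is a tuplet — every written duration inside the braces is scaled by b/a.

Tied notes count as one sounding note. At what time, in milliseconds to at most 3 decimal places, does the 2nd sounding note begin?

note 2 onset = 3/2b = 526.316ms

1. 0.0ms @ 0 + 526.316ms (3/2)
2. 526.316ms @ 3/2 + 526.316ms (3/2)
3. 1052.632ms @ 3 + 526.316ms (3/2)
4. 1578.947ms @ 9/2 + 526.316ms (3/2)
5. 2105.263ms @ 6 + 526.316ms (3/2)
6. 2631.579ms @ 15/2 + 263.158ms (3/4)
7. 2894.737ms @ 33/4 + 263.158ms (3/4)
8. 3157.895ms @ 9 + 263.158ms (3/4)
9. 3421.053ms @ 39/4 + 263.158ms (3/4)
10. 3684.211ms @ 21/2 + 175.439ms (1/2)
11. 3859.649ms @ 11 + 175.439ms (1/2)
12. 4035.088ms @ 23/2 + 175.439ms (1/2)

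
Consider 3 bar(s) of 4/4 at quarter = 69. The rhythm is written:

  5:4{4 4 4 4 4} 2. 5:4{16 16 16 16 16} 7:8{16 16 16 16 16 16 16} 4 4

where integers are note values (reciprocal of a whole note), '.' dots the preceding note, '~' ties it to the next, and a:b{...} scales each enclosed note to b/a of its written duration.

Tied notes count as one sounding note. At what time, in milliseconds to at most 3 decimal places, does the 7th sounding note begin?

note 7 onset = 7b = 6086.957ms

1. 0.0ms @ 0 + 695.652ms (4/5)
2. 695.652ms @ 4/5 + 695.652ms (4/5)
3. 1391.304ms @ 8/5 + 695.652ms (4/5)
4. 2086.957ms @ 12/5 + 695.652ms (4/5)
5. 2782.609ms @ 16/5 + 695.652ms (4/5)
6. 3478.261ms @ 4 + 2608.696ms (3)
7. 6086.957ms @ 7 + 173.913ms (1/5)
8. 6260.87ms @ 36/5 + 173.913ms (1/5)
9. 6434.783ms @ 37/5 + 173.913ms (1/5)
10. 6608.696ms @ 38/5 + 173.913ms (1/5)
11. 6782.609ms @ 39/5 + 173.913ms (1/5)
12. 6956.522ms @ 8 + 248.447ms (2/7)
13. 7204.969ms @ 58/7 + 248.447ms (2/7)
14. 7453.416ms @ 60/7 + 248.447ms (2/7)
15. 7701.863ms @ 62/7 + 248.447ms (2/7)
16. 7950.311ms @ 64/7 + 248.447ms (2/7)
17. 8198.758ms @ 66/7 + 248.447ms (2/7)
18. 8447.205ms @ 68/7 + 248.447ms (2/7)
19. 8695.652ms @ 10 + 869.565ms (1)
20. 9565.217ms @ 11 + 869.565ms (1)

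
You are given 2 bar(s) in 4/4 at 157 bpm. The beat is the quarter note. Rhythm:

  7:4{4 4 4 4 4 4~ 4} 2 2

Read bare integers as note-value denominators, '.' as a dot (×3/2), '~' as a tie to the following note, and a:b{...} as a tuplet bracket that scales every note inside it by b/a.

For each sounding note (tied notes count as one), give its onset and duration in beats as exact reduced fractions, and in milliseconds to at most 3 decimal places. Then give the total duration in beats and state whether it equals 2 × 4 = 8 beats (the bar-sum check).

1) 0.0ms=0b +218.38ms=4/7b
2) 218.38ms=4/7b +218.38ms=4/7b
3) 436.761ms=8/7b +218.38ms=4/7b
4) 655.141ms=12/7b +218.38ms=4/7b
5) 873.521ms=16/7b +218.38ms=4/7b
6) 1091.902ms=20/7b +436.761ms=8/7b
7) 1528.662ms=4b +764.331ms=2b
8) 2292.994ms=6b +764.331ms=2b
Σ=8b of 8 (157bpm 4/4) — PASS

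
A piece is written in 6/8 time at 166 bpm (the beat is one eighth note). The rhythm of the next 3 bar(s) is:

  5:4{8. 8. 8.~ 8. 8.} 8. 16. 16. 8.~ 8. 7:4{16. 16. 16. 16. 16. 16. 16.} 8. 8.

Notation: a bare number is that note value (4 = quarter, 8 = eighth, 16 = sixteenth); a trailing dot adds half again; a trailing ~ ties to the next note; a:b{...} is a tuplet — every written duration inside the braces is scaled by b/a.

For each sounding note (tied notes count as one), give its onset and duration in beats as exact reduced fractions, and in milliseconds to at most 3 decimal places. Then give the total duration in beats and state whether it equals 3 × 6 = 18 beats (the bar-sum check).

1) 0.0ms=0b +433.735ms=6/5b
2) 433.735ms=6/5b +433.735ms=6/5b
3) 867.47ms=12/5b +867.47ms=12/5b
4) 1734.94ms=24/5b +433.735ms=6/5b
5) 2168.675ms=6b +542.169ms=3/2b
6) 2710.843ms=15/2b +271.084ms=3/4b
7) 2981.928ms=33/4b +271.084ms=3/4b
8) 3253.012ms=9b +1084.337ms=3b
9) 4337.349ms=12b +154.905ms=3/7b
10) 4492.255ms=87/7b +154.905ms=3/7b
11) 4647.16ms=90/7b +154.905ms=3/7b
12) 4802.065ms=93/7b +154.905ms=3/7b
13) 4956.971ms=96/7b +154.905ms=3/7b
14) 5111.876ms=99/7b +154.905ms=3/7b
15) 5266.781ms=102/7b +154.905ms=3/7b
16) 5421.687ms=15b +542.169ms=3/2b
17) 5963.855ms=33/2b +542.169ms=3/2b
Σ=18b of 18 (166bpm 6/8) — PASS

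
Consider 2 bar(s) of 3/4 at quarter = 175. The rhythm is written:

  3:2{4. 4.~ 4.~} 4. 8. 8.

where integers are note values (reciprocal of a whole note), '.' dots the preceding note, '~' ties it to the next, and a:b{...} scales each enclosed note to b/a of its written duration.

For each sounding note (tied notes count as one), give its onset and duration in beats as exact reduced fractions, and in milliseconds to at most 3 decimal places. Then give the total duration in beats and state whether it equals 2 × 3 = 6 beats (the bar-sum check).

1) 0.0ms=0b +342.857ms=1b
2) 342.857ms=1b +1200.0ms=7/2b
3) 1542.857ms=9/2b +257.143ms=3/4b
4) 1800.0ms=21/4b +257.143ms=3/4b
Σ=6b of 6 (175bpm 3/4) — PASS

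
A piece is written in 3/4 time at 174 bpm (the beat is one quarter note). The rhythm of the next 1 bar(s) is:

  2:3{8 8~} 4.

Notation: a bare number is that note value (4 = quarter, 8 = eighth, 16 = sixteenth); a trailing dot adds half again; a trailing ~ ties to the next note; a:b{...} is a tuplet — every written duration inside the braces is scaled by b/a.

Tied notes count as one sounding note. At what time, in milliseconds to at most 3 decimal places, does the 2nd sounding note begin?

1. 0.0ms @ 0 + 258.621ms (3/4)
2. 258.621ms @ 3/4 + 775.862ms (9/4)

note 2 onset = 3/4b = 258.621ms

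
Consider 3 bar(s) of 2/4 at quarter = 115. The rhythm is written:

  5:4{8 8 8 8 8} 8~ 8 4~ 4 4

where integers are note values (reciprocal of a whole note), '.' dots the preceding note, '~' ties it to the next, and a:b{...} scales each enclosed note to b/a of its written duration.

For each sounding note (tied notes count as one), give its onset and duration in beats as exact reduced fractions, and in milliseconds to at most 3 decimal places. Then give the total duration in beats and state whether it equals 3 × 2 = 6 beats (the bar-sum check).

1) 0.0ms=0b +208.696ms=2/5b
2) 208.696ms=2/5b +208.696ms=2/5b
3) 417.391ms=4/5b +208.696ms=2/5b
4) 626.087ms=6/5b +208.696ms=2/5b
5) 834.783ms=8/5b +208.696ms=2/5b
6) 1043.478ms=2b +521.739ms=1b
7) 1565.217ms=3b +1043.478ms=2b
8) 2608.696ms=5b +521.739ms=1b
Σ=6b of 6 (115bpm 2/4) — PASS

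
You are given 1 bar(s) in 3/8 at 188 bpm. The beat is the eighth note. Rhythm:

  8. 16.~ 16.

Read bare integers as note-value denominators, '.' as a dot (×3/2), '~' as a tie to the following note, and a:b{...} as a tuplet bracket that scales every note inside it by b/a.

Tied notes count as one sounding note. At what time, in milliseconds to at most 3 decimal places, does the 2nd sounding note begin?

1. 0.0ms @ 0 + 478.723ms (3/2)
2. 478.723ms @ 3/2 + 478.723ms (3/2)

note 2 onset = 3/2b = 478.723ms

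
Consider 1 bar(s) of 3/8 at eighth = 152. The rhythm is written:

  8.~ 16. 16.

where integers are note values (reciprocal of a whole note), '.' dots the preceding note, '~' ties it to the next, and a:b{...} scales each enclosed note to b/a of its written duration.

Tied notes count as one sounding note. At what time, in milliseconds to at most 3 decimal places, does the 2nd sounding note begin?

note 2 onset = 9/4b = 888.158ms

1. 0.0ms @ 0 + 888.158ms (9/4)
2. 888.158ms @ 9/4 + 296.053ms (3/4)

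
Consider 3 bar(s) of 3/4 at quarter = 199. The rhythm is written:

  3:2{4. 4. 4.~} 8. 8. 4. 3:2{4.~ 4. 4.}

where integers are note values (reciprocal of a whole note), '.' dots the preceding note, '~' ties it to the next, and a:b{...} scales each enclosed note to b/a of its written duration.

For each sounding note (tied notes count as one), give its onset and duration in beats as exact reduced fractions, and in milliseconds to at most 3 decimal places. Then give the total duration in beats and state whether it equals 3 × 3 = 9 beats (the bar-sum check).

1) 0.0ms=0b +301.508ms=1b
2) 301.508ms=1b +301.508ms=1b
3) 603.015ms=2b +527.638ms=7/4b
4) 1130.653ms=15/4b +226.131ms=3/4b
5) 1356.784ms=9/2b +452.261ms=3/2b
6) 1809.045ms=6b +603.015ms=2b
7) 2412.06ms=8b +301.508ms=1b
Σ=9b of 9 (199bpm 3/4) — PASS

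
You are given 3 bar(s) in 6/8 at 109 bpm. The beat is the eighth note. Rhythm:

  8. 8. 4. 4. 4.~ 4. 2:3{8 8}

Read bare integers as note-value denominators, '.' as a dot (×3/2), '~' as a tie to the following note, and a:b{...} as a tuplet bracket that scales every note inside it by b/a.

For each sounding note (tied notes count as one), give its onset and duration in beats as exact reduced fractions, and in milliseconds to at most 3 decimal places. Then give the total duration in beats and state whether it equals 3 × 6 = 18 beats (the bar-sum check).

1) 0.0ms=0b +825.688ms=3/2b
2) 825.688ms=3/2b +825.688ms=3/2b
3) 1651.376ms=3b +1651.376ms=3b
4) 3302.752ms=6b +1651.376ms=3b
5) 4954.128ms=9b +3302.752ms=6b
6) 8256.881ms=15b +825.688ms=3/2b
7) 9082.569ms=33/2b +825.688ms=3/2b
Σ=18b of 18 (109bpm 6/8) — PASS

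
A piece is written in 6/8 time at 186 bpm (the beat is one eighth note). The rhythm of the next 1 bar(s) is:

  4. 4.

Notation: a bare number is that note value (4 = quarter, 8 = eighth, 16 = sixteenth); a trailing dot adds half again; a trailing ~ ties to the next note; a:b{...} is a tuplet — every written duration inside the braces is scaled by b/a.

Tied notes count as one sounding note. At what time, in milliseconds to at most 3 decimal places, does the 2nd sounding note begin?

note 2 onset = 3b = 967.742ms

1. 0.0ms @ 0 + 967.742ms (3)
2. 967.742ms @ 3 + 967.742ms (3)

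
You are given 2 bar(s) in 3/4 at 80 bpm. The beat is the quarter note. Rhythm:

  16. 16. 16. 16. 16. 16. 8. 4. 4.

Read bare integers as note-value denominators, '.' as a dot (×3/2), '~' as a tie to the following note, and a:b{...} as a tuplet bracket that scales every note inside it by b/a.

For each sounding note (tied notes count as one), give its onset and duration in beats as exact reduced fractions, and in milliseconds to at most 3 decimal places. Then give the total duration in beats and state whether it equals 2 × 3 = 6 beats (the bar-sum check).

1) 0.0ms=0b +281.25ms=3/8b
2) 281.25ms=3/8b +281.25ms=3/8b
3) 562.5ms=3/4b +281.25ms=3/8b
4) 843.75ms=9/8b +281.25ms=3/8b
5) 1125.0ms=3/2b +281.25ms=3/8b
6) 1406.25ms=15/8b +281.25ms=3/8b
7) 1687.5ms=9/4b +562.5ms=3/4b
8) 2250.0ms=3b +1125.0ms=3/2b
9) 3375.0ms=9/2b +1125.0ms=3/2b
Σ=6b of 6 (80bpm 3/4) — PASS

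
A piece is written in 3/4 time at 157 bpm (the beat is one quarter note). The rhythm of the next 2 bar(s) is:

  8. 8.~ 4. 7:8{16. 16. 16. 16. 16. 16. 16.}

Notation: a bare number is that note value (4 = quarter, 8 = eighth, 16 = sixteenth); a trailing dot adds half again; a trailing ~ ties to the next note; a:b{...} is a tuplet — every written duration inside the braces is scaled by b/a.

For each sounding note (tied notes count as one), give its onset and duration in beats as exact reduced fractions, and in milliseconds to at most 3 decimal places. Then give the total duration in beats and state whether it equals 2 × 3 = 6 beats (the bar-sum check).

1) 0.0ms=0b +286.624ms=3/4b
2) 286.624ms=3/4b +859.873ms=9/4b
3) 1146.497ms=3b +163.785ms=3/7b
4) 1310.282ms=24/7b +163.785ms=3/7b
5) 1474.067ms=27/7b +163.785ms=3/7b
6) 1637.853ms=30/7b +163.785ms=3/7b
7) 1801.638ms=33/7b +163.785ms=3/7b
8) 1965.423ms=36/7b +163.785ms=3/7b
9) 2129.208ms=39/7b +163.785ms=3/7b
Σ=6b of 6 (157bpm 3/4) — PASS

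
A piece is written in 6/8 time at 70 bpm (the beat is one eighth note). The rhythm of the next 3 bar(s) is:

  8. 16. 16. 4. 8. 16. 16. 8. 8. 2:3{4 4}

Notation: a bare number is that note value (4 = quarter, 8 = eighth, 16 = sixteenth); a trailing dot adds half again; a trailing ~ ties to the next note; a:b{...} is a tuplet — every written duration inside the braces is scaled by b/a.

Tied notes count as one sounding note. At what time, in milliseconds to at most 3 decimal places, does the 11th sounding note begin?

note 11 onset = 15b = 12857.143ms

1. 0.0ms @ 0 + 1285.714ms (3/2)
2. 1285.714ms @ 3/2 + 642.857ms (3/4)
3. 1928.571ms @ 9/4 + 642.857ms (3/4)
4. 2571.429ms @ 3 + 2571.429ms (3)
5. 5142.857ms @ 6 + 1285.714ms (3/2)
6. 6428.571ms @ 15/2 + 642.857ms (3/4)
7. 7071.429ms @ 33/4 + 642.857ms (3/4)
8. 7714.286ms @ 9 + 1285.714ms (3/2)
9. 9000.0ms @ 21/2 + 1285.714ms (3/2)
10. 10285.714ms @ 12 + 2571.429ms (3)
11. 12857.143ms @ 15 + 2571.429ms (3)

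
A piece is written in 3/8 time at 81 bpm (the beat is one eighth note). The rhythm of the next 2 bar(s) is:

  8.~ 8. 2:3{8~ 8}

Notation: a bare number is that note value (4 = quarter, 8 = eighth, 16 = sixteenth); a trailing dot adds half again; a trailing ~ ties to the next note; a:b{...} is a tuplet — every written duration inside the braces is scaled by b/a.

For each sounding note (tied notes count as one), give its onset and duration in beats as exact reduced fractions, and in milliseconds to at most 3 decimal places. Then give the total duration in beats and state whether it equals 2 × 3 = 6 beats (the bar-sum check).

1) 0.0ms=0b +2222.222ms=3b
2) 2222.222ms=3b +2222.222ms=3b
Σ=6b of 6 (81bpm 3/8) — PASS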